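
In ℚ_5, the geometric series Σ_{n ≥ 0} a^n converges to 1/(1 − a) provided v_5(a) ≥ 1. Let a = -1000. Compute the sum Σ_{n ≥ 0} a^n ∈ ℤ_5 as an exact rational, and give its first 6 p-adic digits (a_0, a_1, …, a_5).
Σ a^n = 1/(1 − a) = 1/1001;  first 6 digits = (1, 0, 0, 2, 3, 4)

v_5(a) = 3 ≥ 1, so the series converges in ℤ_5 to 1/(1 − a) = 1/(1 − (-1000)) = 1/1001. Expand this rational in ℤ_5: compute digits iteratively via d_i = x_i mod 5, x_{i+1} = (x_i − d_i)/5. The first 6 digits are (1, 0, 0, 2, 3, 4).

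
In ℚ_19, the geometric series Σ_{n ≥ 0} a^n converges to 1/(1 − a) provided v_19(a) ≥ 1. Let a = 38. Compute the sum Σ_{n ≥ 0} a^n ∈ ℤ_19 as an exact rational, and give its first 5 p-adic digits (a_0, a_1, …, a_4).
Σ a^n = 1/(1 − a) = -1/37;  first 5 digits = (1, 2, 4, 8, 16)

v_19(a) = 1 ≥ 1, so the series converges in ℤ_19 to 1/(1 − a) = 1/(1 − 38) = -1/37. Expand this rational in ℤ_19: compute digits iteratively via d_i = x_i mod 19, x_{i+1} = (x_i − d_i)/19. The first 5 digits are (1, 2, 4, 8, 16).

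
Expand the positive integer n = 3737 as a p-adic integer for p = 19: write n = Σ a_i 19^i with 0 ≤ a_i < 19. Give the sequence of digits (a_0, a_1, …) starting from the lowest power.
(a_0, a_1, …) = (13, 6, 10)

Repeated division by 19 gives the digits low-to-high: 3737 = 13 + 6·19^1 + 10·19^2. Digit sequence: (13, 6, 10).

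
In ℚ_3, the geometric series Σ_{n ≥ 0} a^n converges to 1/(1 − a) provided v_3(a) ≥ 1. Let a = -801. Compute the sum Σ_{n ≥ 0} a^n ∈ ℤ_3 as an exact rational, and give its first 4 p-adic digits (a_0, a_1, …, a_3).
Σ a^n = 1/(1 − a) = 1/802;  first 4 digits = (1, 0, 1, 0)

v_3(a) = 2 ≥ 1, so the series converges in ℤ_3 to 1/(1 − a) = 1/(1 − (-801)) = 1/802. Expand this rational in ℤ_3: compute digits iteratively via d_i = x_i mod 3, x_{i+1} = (x_i − d_i)/3. The first 4 digits are (1, 0, 1, 0).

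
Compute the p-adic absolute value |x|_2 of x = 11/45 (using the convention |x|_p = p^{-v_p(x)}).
|11/45|_2 = 1

Step 1 — compute v_2(x) by factoring powers of 2 out of the numerator and denominator: v_2(11/45) = 0. Step 2 — apply |x|_p = p^{-v_p(x)} = 2^{0} = 1.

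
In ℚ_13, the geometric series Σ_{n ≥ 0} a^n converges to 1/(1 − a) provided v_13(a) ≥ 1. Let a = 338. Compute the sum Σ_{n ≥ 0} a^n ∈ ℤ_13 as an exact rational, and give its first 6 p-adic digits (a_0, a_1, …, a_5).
Σ a^n = 1/(1 − a) = -1/337;  first 6 digits = (1, 0, 2, 0, 4, 0)

v_13(a) = 2 ≥ 1, so the series converges in ℤ_13 to 1/(1 − a) = 1/(1 − 338) = -1/337. Expand this rational in ℤ_13: compute digits iteratively via d_i = x_i mod 13, x_{i+1} = (x_i − d_i)/13. The first 6 digits are (1, 0, 2, 0, 4, 0).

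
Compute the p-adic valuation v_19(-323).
v_19(-323) = 1

v_19(n) is the largest exponent k such that 19^k divides n. Factor out: -323 = -19^1 · 17. (Sign doesn't affect v_p.) So v_19(-323) = 1.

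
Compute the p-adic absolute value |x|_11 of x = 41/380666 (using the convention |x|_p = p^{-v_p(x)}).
|41/380666|_11 = 14641

Step 1 — compute v_11(x) by factoring powers of 11 out of the numerator and denominator: v_11(41/380666) = -4. Step 2 — apply |x|_p = p^{-v_p(x)} = 11^{4} = 14641.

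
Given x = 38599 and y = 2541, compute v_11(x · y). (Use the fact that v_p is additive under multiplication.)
v_11(98080059) = 5

v_p(x) = 3 (factor: 38599 = 11^3 · 29); v_p(y) = 2 (factor: 2541 = 11^2 · 21). Additivity: v_p(xy) = v_p(x) + v_p(y) = 3 + 2 = 5. (Direct check: xy = 98080059 = 11^5 · (609).)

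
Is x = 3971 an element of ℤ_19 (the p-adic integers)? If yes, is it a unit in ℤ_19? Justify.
x ∈ ℤ_19 but not a unit; v_19(x) = 2 > 0

ℤ_19 = {x ∈ ℚ_19 : v_19(x) ≥ 0} and ℤ_19^× = {x ∈ ℤ_19 : v_19(x) = 0}. Here v_19(3971) = v_19(num) − v_19(den) = 2; compare against these criteria.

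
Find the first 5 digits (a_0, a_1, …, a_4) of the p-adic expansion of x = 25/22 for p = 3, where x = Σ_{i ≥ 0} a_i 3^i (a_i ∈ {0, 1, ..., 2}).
(a_0, …, a_4) = (1, 1, 2, 1, 2)

v_3(25/22) = 0 (numerator and denominator both coprime to 3), so x ∈ ℤ_3^×. Compute digits iteratively via a_i = x_i mod 3, x_{i+1} = (x_i − a_i)/3, with x_0 = x:
  x_0 = 25/22;  a_0 = 1;  x_1 = (x_0 − 1)/3 = 1/22
  x_1 = 1/22;  a_1 = 1;  x_2 = (x_1 − 1)/3 = -7/22
  x_2 = -7/22;  a_2 = 2;  x_3 = (x_2 − 2)/3 = -17/22
  x_3 = -17/22;  a_3 = 1;  x_4 = (x_3 − 1)/3 = -13/22
  x_4 = -13/22;  a_4 = 2;  x_5 = (x_4 − 2)/3 = -19/22
Digits: (1, 1, 2, 1, 2).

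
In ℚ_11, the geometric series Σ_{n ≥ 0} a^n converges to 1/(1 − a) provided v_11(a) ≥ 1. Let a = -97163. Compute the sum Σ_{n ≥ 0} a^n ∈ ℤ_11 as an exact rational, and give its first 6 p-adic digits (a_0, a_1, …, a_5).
Σ a^n = 1/(1 − a) = 1/97164;  first 6 digits = (1, 0, 0, 4, 4, 10)

v_11(a) = 3 ≥ 1, so the series converges in ℤ_11 to 1/(1 − a) = 1/(1 − (-97163)) = 1/97164. Expand this rational in ℤ_11: compute digits iteratively via d_i = x_i mod 11, x_{i+1} = (x_i − d_i)/11. The first 6 digits are (1, 0, 0, 4, 4, 10).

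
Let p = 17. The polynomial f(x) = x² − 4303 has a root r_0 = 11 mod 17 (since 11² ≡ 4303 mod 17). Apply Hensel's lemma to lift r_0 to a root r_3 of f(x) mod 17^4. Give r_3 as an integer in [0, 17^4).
r_3 = 49226 (mod 83521)

Hensel's recurrence: r_{i+1} = r_i − f(r_i)·(f′(r_i))^{-1} mod 17^{i+2}, with f′(x) = 2x. Iterate:
  r_0 = 11 (mod 17)
  r_1 = 96 (mod 289)
  r_2 = 96 (mod 4913)
  r_3 = 49226 (mod 83521)
Final: r_3 = 49226, and one checks f(r_3) ≡ 0 mod 17^4.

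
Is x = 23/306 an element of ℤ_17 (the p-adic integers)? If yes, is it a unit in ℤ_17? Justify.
x ∉ ℤ_17 (v_17(x) = -1 < 0)

ℤ_17 = {x ∈ ℚ_17 : v_17(x) ≥ 0} and ℤ_17^× = {x ∈ ℤ_17 : v_17(x) = 0}. Here v_17(23/306) = v_17(num) − v_17(den) = -1; compare against these criteria.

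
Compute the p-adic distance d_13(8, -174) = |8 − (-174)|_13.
d_13(8, -174) = 1/13

Step 1 — x − y = 8 − (-174) = 182. Step 2 — v_13(182) = 1 (factor: 182 = (13^1 · 14); the sign does not affect v_p). Step 3 — |x − y|_13 = 13^{-1} = 1/13.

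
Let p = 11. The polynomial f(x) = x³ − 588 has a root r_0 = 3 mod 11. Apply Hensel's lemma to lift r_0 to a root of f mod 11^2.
r_1 = 91 (mod 121)

Hensel: r_{i+1} = r_i − f(r_i)/f′(r_i) mod 11^{i+2}, where f′(x) = 3x². Iterate:
  r_0 = 3 (mod 11)
  r_1 = 91 (mod 121)
Final: r = 91 with f(r) ≡ 0 mod 11^2.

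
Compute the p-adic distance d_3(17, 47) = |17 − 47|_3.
d_3(17, 47) = 1/3

Step 1 — x − y = 17 − 47 = -30. Step 2 — v_3(-30) = 1 (factor: -30 = −(3^1 · 10); the sign does not affect v_p). Step 3 — |x − y|_3 = 3^{-1} = 1/3.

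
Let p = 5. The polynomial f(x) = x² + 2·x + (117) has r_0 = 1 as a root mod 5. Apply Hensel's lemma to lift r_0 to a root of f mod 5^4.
r_3 = 121 (mod 625)

Hensel: r_{i+1} = r_i − f(r_i)·(f′(r_i))^{-1} mod 5^{i+2}, f′(x) = 2x + 2. Iterate:
  r_0 = 1 (mod 5)
  r_1 = 21 (mod 25)
  r_2 = 121 (mod 125)
  r_3 = 121 (mod 625)
Final: r = 121 satisfies f(r) ≡ 0 mod 5^4.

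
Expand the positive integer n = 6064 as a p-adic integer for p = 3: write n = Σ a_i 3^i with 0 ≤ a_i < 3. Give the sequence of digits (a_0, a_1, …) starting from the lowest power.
(a_0, a_1, …) = (1, 2, 1, 2, 2, 0, 2, 2)

Repeated division by 3 gives the digits low-to-high: 6064 = 1 + 2·3^1 + 1·3^2 + 2·3^3 + 2·3^4 + 2·3^6 + 2·3^7. Digit sequence: (1, 2, 1, 2, 2, 0, 2, 2).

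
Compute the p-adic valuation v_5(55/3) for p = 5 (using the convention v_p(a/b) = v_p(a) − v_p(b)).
v_5(55/3) = 1

Factor powers of 5 from the numerator and denominator of the reduced fraction: 55 = 5^1 · 11 and 3 = 5^0 · 3. Apply v_p(a/b) = v_p(a) − v_p(b): v_5(55/3) = 1 − 0 = 1.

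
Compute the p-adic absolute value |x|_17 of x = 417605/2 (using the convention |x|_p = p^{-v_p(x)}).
|417605/2|_17 = 1/83521

Step 1 — compute v_17(x) by factoring powers of 17 out of the numerator and denominator: v_17(417605/2) = 4. Step 2 — apply |x|_p = p^{-v_p(x)} = 17^{-4} = 1/83521.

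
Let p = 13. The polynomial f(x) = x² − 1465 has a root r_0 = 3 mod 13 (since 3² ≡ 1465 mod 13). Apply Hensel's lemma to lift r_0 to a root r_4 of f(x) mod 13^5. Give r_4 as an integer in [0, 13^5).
r_4 = 47960 (mod 371293)

Hensel's recurrence: r_{i+1} = r_i − f(r_i)·(f′(r_i))^{-1} mod 13^{i+2}, with f′(x) = 2x. Iterate:
  r_0 = 3 (mod 13)
  r_1 = 133 (mod 169)
  r_2 = 1823 (mod 2197)
  r_3 = 19399 (mod 28561)
  r_4 = 47960 (mod 371293)
Final: r_4 = 47960, and one checks f(r_4) ≡ 0 mod 13^5.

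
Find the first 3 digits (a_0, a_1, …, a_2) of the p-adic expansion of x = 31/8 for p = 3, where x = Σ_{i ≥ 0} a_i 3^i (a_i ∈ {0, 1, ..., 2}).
(a_0, …, a_2) = (2, 1, 1)

v_3(31/8) = 0 (numerator and denominator both coprime to 3), so x ∈ ℤ_3^×. Compute digits iteratively via a_i = x_i mod 3, x_{i+1} = (x_i − a_i)/3, with x_0 = x:
  x_0 = 31/8;  a_0 = 2;  x_1 = (x_0 − 2)/3 = 5/8
  x_1 = 5/8;  a_1 = 1;  x_2 = (x_1 − 1)/3 = -1/8
  x_2 = -1/8;  a_2 = 1;  x_3 = (x_2 − 1)/3 = -3/8
Digits: (2, 1, 1).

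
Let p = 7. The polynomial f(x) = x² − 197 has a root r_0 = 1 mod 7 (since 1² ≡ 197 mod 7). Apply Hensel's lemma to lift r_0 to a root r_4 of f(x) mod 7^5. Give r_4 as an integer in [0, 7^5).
r_4 = 12104 (mod 16807)

Hensel's recurrence: r_{i+1} = r_i − f(r_i)·(f′(r_i))^{-1} mod 7^{i+2}, with f′(x) = 2x. Iterate:
  r_0 = 1 (mod 7)
  r_1 = 1 (mod 49)
  r_2 = 99 (mod 343)
  r_3 = 99 (mod 2401)
  r_4 = 12104 (mod 16807)
Final: r_4 = 12104, and one checks f(r_4) ≡ 0 mod 7^5.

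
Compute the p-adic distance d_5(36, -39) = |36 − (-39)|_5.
d_5(36, -39) = 1/25

Step 1 — x − y = 36 − (-39) = 75. Step 2 — v_5(75) = 2 (factor: 75 = (5^2 · 3); the sign does not affect v_p). Step 3 — |x − y|_5 = 5^{-2} = 1/25.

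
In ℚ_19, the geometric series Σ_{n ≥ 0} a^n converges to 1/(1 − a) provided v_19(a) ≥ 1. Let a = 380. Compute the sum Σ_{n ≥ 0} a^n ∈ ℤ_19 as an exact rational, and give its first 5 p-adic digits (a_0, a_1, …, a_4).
Σ a^n = 1/(1 − a) = -1/379;  first 5 digits = (1, 1, 2, 3, 5)

v_19(a) = 1 ≥ 1, so the series converges in ℤ_19 to 1/(1 − a) = 1/(1 − 380) = -1/379. Expand this rational in ℤ_19: compute digits iteratively via d_i = x_i mod 19, x_{i+1} = (x_i − d_i)/19. The first 5 digits are (1, 1, 2, 3, 5).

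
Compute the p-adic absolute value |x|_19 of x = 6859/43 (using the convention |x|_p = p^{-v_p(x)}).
|6859/43|_19 = 1/6859

Step 1 — compute v_19(x) by factoring powers of 19 out of the numerator and denominator: v_19(6859/43) = 3. Step 2 — apply |x|_p = p^{-v_p(x)} = 19^{-3} = 1/6859.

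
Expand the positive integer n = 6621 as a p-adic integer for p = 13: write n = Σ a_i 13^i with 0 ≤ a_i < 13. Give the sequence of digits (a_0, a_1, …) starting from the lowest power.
(a_0, a_1, …) = (4, 2, 0, 3)

Repeated division by 13 gives the digits low-to-high: 6621 = 4 + 2·13^1 + 3·13^3. Digit sequence: (4, 2, 0, 3).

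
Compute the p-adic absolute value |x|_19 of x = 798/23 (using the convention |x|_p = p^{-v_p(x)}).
|798/23|_19 = 1/19

Step 1 — compute v_19(x) by factoring powers of 19 out of the numerator and denominator: v_19(798/23) = 1. Step 2 — apply |x|_p = p^{-v_p(x)} = 19^{-1} = 1/19.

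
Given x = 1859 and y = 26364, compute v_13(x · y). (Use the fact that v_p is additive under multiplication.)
v_13(49010676) = 5

v_p(x) = 2 (factor: 1859 = 13^2 · 11); v_p(y) = 3 (factor: 26364 = 13^3 · 12). Additivity: v_p(xy) = v_p(x) + v_p(y) = 2 + 3 = 5. (Direct check: xy = 49010676 = 13^5 · (132).)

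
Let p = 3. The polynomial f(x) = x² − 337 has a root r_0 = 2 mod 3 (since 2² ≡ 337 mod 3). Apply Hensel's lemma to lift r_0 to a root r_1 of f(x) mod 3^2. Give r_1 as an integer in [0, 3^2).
r_1 = 2 (mod 9)

Hensel's recurrence: r_{i+1} = r_i − f(r_i)·(f′(r_i))^{-1} mod 3^{i+2}, with f′(x) = 2x. Iterate:
  r_0 = 2 (mod 3)
  r_1 = 2 (mod 9)
Final: r_1 = 2, and one checks f(r_1) ≡ 0 mod 3^2.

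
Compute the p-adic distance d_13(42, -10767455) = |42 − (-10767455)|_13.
d_13(42, -10767455) = 1/371293

Step 1 — x − y = 42 − (-10767455) = 10767497. Step 2 — v_13(10767497) = 5 (factor: 10767497 = (13^5 · 29); the sign does not affect v_p). Step 3 — |x − y|_13 = 13^{-5} = 1/371293.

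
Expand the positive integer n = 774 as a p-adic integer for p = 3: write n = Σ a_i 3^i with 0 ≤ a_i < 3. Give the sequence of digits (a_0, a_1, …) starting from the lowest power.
(a_0, a_1, …) = (0, 0, 2, 1, 0, 0, 1)

Repeated division by 3 gives the digits low-to-high: 774 = 2·3^2 + 1·3^3 + 1·3^6. Digit sequence: (0, 0, 2, 1, 0, 0, 1).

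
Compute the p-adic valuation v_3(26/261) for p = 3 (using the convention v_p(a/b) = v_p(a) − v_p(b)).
v_3(26/261) = -2

Factor powers of 3 from the numerator and denominator of the reduced fraction: 26 = 3^0 · 26 and 261 = 3^2 · 29. Apply v_p(a/b) = v_p(a) − v_p(b): v_3(26/261) = 0 − 2 = -2.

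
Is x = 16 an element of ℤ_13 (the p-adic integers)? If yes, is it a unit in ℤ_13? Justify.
x ∈ ℤ_13^× (unit); v_13(x) = 0

ℤ_13 = {x ∈ ℚ_13 : v_13(x) ≥ 0} and ℤ_13^× = {x ∈ ℤ_13 : v_13(x) = 0}. Here v_13(16) = v_13(num) − v_13(den) = 0; compare against these criteria.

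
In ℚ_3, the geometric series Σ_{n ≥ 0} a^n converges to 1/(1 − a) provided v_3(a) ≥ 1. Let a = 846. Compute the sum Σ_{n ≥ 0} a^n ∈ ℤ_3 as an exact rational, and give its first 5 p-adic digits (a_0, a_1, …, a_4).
Σ a^n = 1/(1 − a) = -1/845;  first 5 digits = (1, 0, 1, 1, 2)

v_3(a) = 2 ≥ 1, so the series converges in ℤ_3 to 1/(1 − a) = 1/(1 − 846) = -1/845. Expand this rational in ℤ_3: compute digits iteratively via d_i = x_i mod 3, x_{i+1} = (x_i − d_i)/3. The first 5 digits are (1, 0, 1, 1, 2).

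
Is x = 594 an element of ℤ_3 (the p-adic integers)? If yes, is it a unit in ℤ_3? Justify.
x ∈ ℤ_3 but not a unit; v_3(x) = 3 > 0

ℤ_3 = {x ∈ ℚ_3 : v_3(x) ≥ 0} and ℤ_3^× = {x ∈ ℤ_3 : v_3(x) = 0}. Here v_3(594) = v_3(num) − v_3(den) = 3; compare against these criteria.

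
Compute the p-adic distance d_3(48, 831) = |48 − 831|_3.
d_3(48, 831) = 1/27

Step 1 — x − y = 48 − 831 = -783. Step 2 — v_3(-783) = 3 (factor: -783 = −(3^3 · 29); the sign does not affect v_p). Step 3 — |x − y|_3 = 3^{-3} = 1/27.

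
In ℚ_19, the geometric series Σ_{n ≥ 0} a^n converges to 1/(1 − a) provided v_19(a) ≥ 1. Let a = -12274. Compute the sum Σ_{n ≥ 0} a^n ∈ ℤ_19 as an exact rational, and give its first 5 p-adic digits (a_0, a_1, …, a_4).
Σ a^n = 1/(1 − a) = 1/12275;  first 5 digits = (1, 0, 4, 17, 15)

v_19(a) = 2 ≥ 1, so the series converges in ℤ_19 to 1/(1 − a) = 1/(1 − (-12274)) = 1/12275. Expand this rational in ℤ_19: compute digits iteratively via d_i = x_i mod 19, x_{i+1} = (x_i − d_i)/19. The first 5 digits are (1, 0, 4, 17, 15).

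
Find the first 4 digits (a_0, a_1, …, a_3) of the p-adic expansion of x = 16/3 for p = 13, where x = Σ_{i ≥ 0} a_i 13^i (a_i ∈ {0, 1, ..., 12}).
(a_0, …, a_3) = (1, 9, 8, 8)

v_13(16/3) = 0 (numerator and denominator both coprime to 13), so x ∈ ℤ_13^×. Compute digits iteratively via a_i = x_i mod 13, x_{i+1} = (x_i − a_i)/13, with x_0 = x:
  x_0 = 16/3;  a_0 = 1;  x_1 = (x_0 − 1)/13 = 1/3
  x_1 = 1/3;  a_1 = 9;  x_2 = (x_1 − 9)/13 = -2/3
  x_2 = -2/3;  a_2 = 8;  x_3 = (x_2 − 8)/13 = -2/3
  x_3 = -2/3;  a_3 = 8;  x_4 = (x_3 − 8)/13 = -2/3
Digits: (1, 9, 8, 8).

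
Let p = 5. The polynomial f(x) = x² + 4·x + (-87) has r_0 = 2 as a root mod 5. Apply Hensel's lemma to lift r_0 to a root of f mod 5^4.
r_3 = 402 (mod 625)

Hensel: r_{i+1} = r_i − f(r_i)·(f′(r_i))^{-1} mod 5^{i+2}, f′(x) = 2x + 4. Iterate:
  r_0 = 2 (mod 5)
  r_1 = 2 (mod 25)
  r_2 = 27 (mod 125)
  r_3 = 402 (mod 625)
Final: r = 402 satisfies f(r) ≡ 0 mod 5^4.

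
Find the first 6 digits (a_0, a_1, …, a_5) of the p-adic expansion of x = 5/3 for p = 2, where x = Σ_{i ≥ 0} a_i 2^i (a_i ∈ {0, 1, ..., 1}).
(a_0, …, a_5) = (1, 1, 1, 0, 1, 0)

v_2(5/3) = 0 (numerator and denominator both coprime to 2), so x ∈ ℤ_2^×. Compute digits iteratively via a_i = x_i mod 2, x_{i+1} = (x_i − a_i)/2, with x_0 = x:
  x_0 = 5/3;  a_0 = 1;  x_1 = (x_0 − 1)/2 = 1/3
  x_1 = 1/3;  a_1 = 1;  x_2 = (x_1 − 1)/2 = -1/3
  x_2 = -1/3;  a_2 = 1;  x_3 = (x_2 − 1)/2 = -2/3
  x_3 = -2/3;  a_3 = 0;  x_4 = (x_3 − 0)/2 = -1/3
  x_4 = -1/3;  a_4 = 1;  x_5 = (x_4 − 1)/2 = -2/3
  x_5 = -2/3;  a_5 = 0;  x_6 = (x_5 − 0)/2 = -1/3
Digits: (1, 1, 1, 0, 1, 0).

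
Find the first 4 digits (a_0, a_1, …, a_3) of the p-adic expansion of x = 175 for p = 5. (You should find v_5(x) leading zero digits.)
(a_0, …, a_3) = (0, 0, 2, 1)

v_5(175) = 2, so a_0 = ... = a_1 = 0. Factor out: x = 5^2 · u with u = 7 a unit in ℤ_5. Expand u iteratively via a_{v+i} = u_i mod 5, u_{i+1} = (u_i − a_{v+i})/5:
  u_0 = 7;  a_2 = 2;  u_1 = (u_0 − 2)/5 = 1
  u_1 = 1;  a_3 = 1;  u_2 = (u_1 − 1)/5 = 0
Digits: (0, 0, 2, 1).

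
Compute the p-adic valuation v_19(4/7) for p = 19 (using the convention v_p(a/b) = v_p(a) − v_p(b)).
v_19(4/7) = 0

Factor powers of 19 from the numerator and denominator of the reduced fraction: 4 = 19^0 · 4 and 7 = 19^0 · 7. Apply v_p(a/b) = v_p(a) − v_p(b): v_19(4/7) = 0 − 0 = 0.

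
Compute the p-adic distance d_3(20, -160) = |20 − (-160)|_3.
d_3(20, -160) = 1/9

Step 1 — x − y = 20 − (-160) = 180. Step 2 — v_3(180) = 2 (factor: 180 = (3^2 · 20); the sign does not affect v_p). Step 3 — |x − y|_3 = 3^{-2} = 1/9.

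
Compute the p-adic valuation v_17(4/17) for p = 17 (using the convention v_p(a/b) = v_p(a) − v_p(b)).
v_17(4/17) = -1

Factor powers of 17 from the numerator and denominator of the reduced fraction: 4 = 17^0 · 4 and 17 = 17^1 · 1. Apply v_p(a/b) = v_p(a) − v_p(b): v_17(4/17) = 0 − 1 = -1.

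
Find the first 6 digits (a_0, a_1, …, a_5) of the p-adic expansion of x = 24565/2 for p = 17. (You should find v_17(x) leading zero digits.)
(a_0, …, a_5) = (0, 0, 0, 11, 8, 8)

v_17(24565/2) = 3, so a_0 = ... = a_2 = 0. Factor out: x = 17^3 · u with u = 5/2 a unit in ℤ_17. Expand u iteratively via a_{v+i} = u_i mod 17, u_{i+1} = (u_i − a_{v+i})/17:
  u_0 = 5/2;  a_3 = 11;  u_1 = (u_0 − 11)/17 = -1/2
  u_1 = -1/2;  a_4 = 8;  u_2 = (u_1 − 8)/17 = -1/2
  u_2 = -1/2;  a_5 = 8;  u_3 = (u_2 − 8)/17 = -1/2
Digits: (0, 0, 0, 11, 8, 8).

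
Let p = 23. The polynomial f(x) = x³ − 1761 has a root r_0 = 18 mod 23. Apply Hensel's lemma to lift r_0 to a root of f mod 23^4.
r_3 = 172058 (mod 279841)

Hensel: r_{i+1} = r_i − f(r_i)/f′(r_i) mod 23^{i+2}, where f′(x) = 3x². Iterate:
  r_0 = 18 (mod 23)
  r_1 = 133 (mod 529)
  r_2 = 1720 (mod 12167)
  r_3 = 172058 (mod 279841)
Final: r = 172058 with f(r) ≡ 0 mod 23^4.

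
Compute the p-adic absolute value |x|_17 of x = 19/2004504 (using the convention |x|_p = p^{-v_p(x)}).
|19/2004504|_17 = 83521

Step 1 — compute v_17(x) by factoring powers of 17 out of the numerator and denominator: v_17(19/2004504) = -4. Step 2 — apply |x|_p = p^{-v_p(x)} = 17^{4} = 83521.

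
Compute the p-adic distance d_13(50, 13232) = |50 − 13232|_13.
d_13(50, 13232) = 1/2197

Step 1 — x − y = 50 − 13232 = -13182. Step 2 — v_13(-13182) = 3 (factor: -13182 = −(13^3 · 6); the sign does not affect v_p). Step 3 — |x − y|_13 = 13^{-3} = 1/2197.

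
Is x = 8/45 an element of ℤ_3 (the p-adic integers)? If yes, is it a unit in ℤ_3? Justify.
x ∉ ℤ_3 (v_3(x) = -2 < 0)

ℤ_3 = {x ∈ ℚ_3 : v_3(x) ≥ 0} and ℤ_3^× = {x ∈ ℤ_3 : v_3(x) = 0}. Here v_3(8/45) = v_3(num) − v_3(den) = -2; compare against these criteria.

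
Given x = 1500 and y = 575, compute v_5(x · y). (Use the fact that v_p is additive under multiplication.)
v_5(862500) = 5

v_p(x) = 3 (factor: 1500 = 5^3 · 12); v_p(y) = 2 (factor: 575 = 5^2 · 23). Additivity: v_p(xy) = v_p(x) + v_p(y) = 3 + 2 = 5. (Direct check: xy = 862500 = 5^5 · (276).)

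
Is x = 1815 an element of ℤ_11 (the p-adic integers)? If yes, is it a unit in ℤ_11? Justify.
x ∈ ℤ_11 but not a unit; v_11(x) = 2 > 0

ℤ_11 = {x ∈ ℚ_11 : v_11(x) ≥ 0} and ℤ_11^× = {x ∈ ℤ_11 : v_11(x) = 0}. Here v_11(1815) = v_11(num) − v_11(den) = 2; compare against these criteria.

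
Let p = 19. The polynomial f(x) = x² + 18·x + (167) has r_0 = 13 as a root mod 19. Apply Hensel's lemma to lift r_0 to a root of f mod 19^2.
r_1 = 279 (mod 361)

Hensel: r_{i+1} = r_i − f(r_i)·(f′(r_i))^{-1} mod 19^{i+2}, f′(x) = 2x + 18. Iterate:
  r_0 = 13 (mod 19)
  r_1 = 279 (mod 361)
Final: r = 279 satisfies f(r) ≡ 0 mod 19^2.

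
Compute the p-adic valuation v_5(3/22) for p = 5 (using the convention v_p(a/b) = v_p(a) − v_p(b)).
v_5(3/22) = 0

Factor powers of 5 from the numerator and denominator of the reduced fraction: 3 = 5^0 · 3 and 22 = 5^0 · 22. Apply v_p(a/b) = v_p(a) − v_p(b): v_5(3/22) = 0 − 0 = 0.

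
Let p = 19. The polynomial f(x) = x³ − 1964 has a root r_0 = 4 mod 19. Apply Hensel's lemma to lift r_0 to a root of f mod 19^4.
r_3 = 24742 (mod 130321)

Hensel: r_{i+1} = r_i − f(r_i)/f′(r_i) mod 19^{i+2}, where f′(x) = 3x². Iterate:
  r_0 = 4 (mod 19)
  r_1 = 194 (mod 361)
  r_2 = 4165 (mod 6859)
  r_3 = 24742 (mod 130321)
Final: r = 24742 with f(r) ≡ 0 mod 19^4.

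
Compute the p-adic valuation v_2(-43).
v_2(-43) = 0

v_2(n) is the largest exponent k such that 2^k divides n. Factor out: -43 = -2^0 · 43. (Sign doesn't affect v_p.) So v_2(-43) = 0.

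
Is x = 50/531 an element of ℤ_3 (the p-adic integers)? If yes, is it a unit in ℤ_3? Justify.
x ∉ ℤ_3 (v_3(x) = -2 < 0)

ℤ_3 = {x ∈ ℚ_3 : v_3(x) ≥ 0} and ℤ_3^× = {x ∈ ℤ_3 : v_3(x) = 0}. Here v_3(50/531) = v_3(num) − v_3(den) = -2; compare against these criteria.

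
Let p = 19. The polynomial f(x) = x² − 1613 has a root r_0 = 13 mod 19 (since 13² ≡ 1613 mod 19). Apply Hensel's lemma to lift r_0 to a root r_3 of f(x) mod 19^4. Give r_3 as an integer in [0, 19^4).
r_3 = 50192 (mod 130321)

Hensel's recurrence: r_{i+1} = r_i − f(r_i)·(f′(r_i))^{-1} mod 19^{i+2}, with f′(x) = 2x. Iterate:
  r_0 = 13 (mod 19)
  r_1 = 13 (mod 361)
  r_2 = 2179 (mod 6859)
  r_3 = 50192 (mod 130321)
Final: r_3 = 50192, and one checks f(r_3) ≡ 0 mod 19^4.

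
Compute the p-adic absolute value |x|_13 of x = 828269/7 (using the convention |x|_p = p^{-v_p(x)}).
|828269/7|_13 = 1/28561

Step 1 — compute v_13(x) by factoring powers of 13 out of the numerator and denominator: v_13(828269/7) = 4. Step 2 — apply |x|_p = p^{-v_p(x)} = 13^{-4} = 1/28561.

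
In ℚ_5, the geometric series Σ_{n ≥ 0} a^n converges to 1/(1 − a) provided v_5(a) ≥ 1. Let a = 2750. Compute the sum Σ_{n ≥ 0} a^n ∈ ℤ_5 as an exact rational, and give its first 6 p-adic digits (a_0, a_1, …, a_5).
Σ a^n = 1/(1 − a) = -1/2749;  first 6 digits = (1, 0, 0, 2, 4, 0)

v_5(a) = 3 ≥ 1, so the series converges in ℤ_5 to 1/(1 − a) = 1/(1 − 2750) = -1/2749. Expand this rational in ℤ_5: compute digits iteratively via d_i = x_i mod 5, x_{i+1} = (x_i − d_i)/5. The first 6 digits are (1, 0, 0, 2, 4, 0).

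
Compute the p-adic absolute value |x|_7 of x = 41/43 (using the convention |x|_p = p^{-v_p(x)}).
|41/43|_7 = 1

Step 1 — compute v_7(x) by factoring powers of 7 out of the numerator and denominator: v_7(41/43) = 0. Step 2 — apply |x|_p = p^{-v_p(x)} = 7^{0} = 1.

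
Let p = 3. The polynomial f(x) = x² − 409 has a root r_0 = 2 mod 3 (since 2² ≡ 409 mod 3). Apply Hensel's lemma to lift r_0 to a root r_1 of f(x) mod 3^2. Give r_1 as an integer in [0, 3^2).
r_1 = 2 (mod 9)

Hensel's recurrence: r_{i+1} = r_i − f(r_i)·(f′(r_i))^{-1} mod 3^{i+2}, with f′(x) = 2x. Iterate:
  r_0 = 2 (mod 3)
  r_1 = 2 (mod 9)
Final: r_1 = 2, and one checks f(r_1) ≡ 0 mod 3^2.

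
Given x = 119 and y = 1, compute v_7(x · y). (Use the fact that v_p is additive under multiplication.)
v_7(119) = 1

v_p(x) = 1 (factor: 119 = 7^1 · 17); v_p(y) = 0 (factor: 1 = 7^0 · 1). Additivity: v_p(xy) = v_p(x) + v_p(y) = 1 + 0 = 1. (Direct check: xy = 119 = 7^1 · (17).)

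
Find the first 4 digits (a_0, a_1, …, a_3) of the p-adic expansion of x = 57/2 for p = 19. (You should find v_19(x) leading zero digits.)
(a_0, …, a_3) = (0, 11, 9, 9)

v_19(57/2) = 1, so a_0 = ... = a_0 = 0. Factor out: x = 19^1 · u with u = 3/2 a unit in ℤ_19. Expand u iteratively via a_{v+i} = u_i mod 19, u_{i+1} = (u_i − a_{v+i})/19:
  u_0 = 3/2;  a_1 = 11;  u_1 = (u_0 − 11)/19 = -1/2
  u_1 = -1/2;  a_2 = 9;  u_2 = (u_1 − 9)/19 = -1/2
  u_2 = -1/2;  a_3 = 9;  u_3 = (u_2 − 9)/19 = -1/2
Digits: (0, 11, 9, 9).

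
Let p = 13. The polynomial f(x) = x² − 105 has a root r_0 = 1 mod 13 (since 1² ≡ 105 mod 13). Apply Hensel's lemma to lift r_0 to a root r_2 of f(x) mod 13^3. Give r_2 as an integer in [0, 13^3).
r_2 = 898 (mod 2197)

Hensel's recurrence: r_{i+1} = r_i − f(r_i)·(f′(r_i))^{-1} mod 13^{i+2}, with f′(x) = 2x. Iterate:
  r_0 = 1 (mod 13)
  r_1 = 53 (mod 169)
  r_2 = 898 (mod 2197)
Final: r_2 = 898, and one checks f(r_2) ≡ 0 mod 13^3.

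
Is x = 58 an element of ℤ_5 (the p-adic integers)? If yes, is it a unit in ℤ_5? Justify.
x ∈ ℤ_5^× (unit); v_5(x) = 0

ℤ_5 = {x ∈ ℚ_5 : v_5(x) ≥ 0} and ℤ_5^× = {x ∈ ℤ_5 : v_5(x) = 0}. Here v_5(58) = v_5(num) − v_5(den) = 0; compare against these criteria.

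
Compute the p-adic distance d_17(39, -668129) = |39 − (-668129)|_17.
d_17(39, -668129) = 1/83521

Step 1 — x − y = 39 − (-668129) = 668168. Step 2 — v_17(668168) = 4 (factor: 668168 = (17^4 · 8); the sign does not affect v_p). Step 3 — |x − y|_17 = 17^{-4} = 1/83521.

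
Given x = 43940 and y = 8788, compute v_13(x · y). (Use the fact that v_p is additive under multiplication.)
v_13(386144720) = 6

v_p(x) = 3 (factor: 43940 = 13^3 · 20); v_p(y) = 3 (factor: 8788 = 13^3 · 4). Additivity: v_p(xy) = v_p(x) + v_p(y) = 3 + 3 = 6. (Direct check: xy = 386144720 = 13^6 · (80).)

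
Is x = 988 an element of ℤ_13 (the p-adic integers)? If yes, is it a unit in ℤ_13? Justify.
x ∈ ℤ_13 but not a unit; v_13(x) = 1 > 0

ℤ_13 = {x ∈ ℚ_13 : v_13(x) ≥ 0} and ℤ_13^× = {x ∈ ℤ_13 : v_13(x) = 0}. Here v_13(988) = v_13(num) − v_13(den) = 1; compare against these criteria.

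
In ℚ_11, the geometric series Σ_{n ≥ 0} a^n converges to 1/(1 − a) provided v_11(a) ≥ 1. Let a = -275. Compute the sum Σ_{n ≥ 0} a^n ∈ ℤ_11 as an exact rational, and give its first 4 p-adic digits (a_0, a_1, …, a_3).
Σ a^n = 1/(1 − a) = 1/276;  first 4 digits = (1, 8, 6, 7)

v_11(a) = 1 ≥ 1, so the series converges in ℤ_11 to 1/(1 − a) = 1/(1 − (-275)) = 1/276. Expand this rational in ℤ_11: compute digits iteratively via d_i = x_i mod 11, x_{i+1} = (x_i − d_i)/11. The first 4 digits are (1, 8, 6, 7).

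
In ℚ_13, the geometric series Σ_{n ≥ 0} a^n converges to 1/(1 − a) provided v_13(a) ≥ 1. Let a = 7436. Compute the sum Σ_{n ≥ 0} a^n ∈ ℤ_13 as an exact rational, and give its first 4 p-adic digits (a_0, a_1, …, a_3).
Σ a^n = 1/(1 − a) = -1/7435;  first 4 digits = (1, 0, 5, 3)

v_13(a) = 2 ≥ 1, so the series converges in ℤ_13 to 1/(1 − a) = 1/(1 − 7436) = -1/7435. Expand this rational in ℤ_13: compute digits iteratively via d_i = x_i mod 13, x_{i+1} = (x_i − d_i)/13. The first 4 digits are (1, 0, 5, 3).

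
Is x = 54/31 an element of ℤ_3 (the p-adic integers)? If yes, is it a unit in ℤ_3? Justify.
x ∈ ℤ_3 but not a unit; v_3(x) = 3 > 0

ℤ_3 = {x ∈ ℚ_3 : v_3(x) ≥ 0} and ℤ_3^× = {x ∈ ℤ_3 : v_3(x) = 0}. Here v_3(54/31) = v_3(num) − v_3(den) = 3; compare against these criteria.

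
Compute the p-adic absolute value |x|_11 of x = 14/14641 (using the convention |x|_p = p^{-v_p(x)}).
|14/14641|_11 = 14641

Step 1 — compute v_11(x) by factoring powers of 11 out of the numerator and denominator: v_11(14/14641) = -4. Step 2 — apply |x|_p = p^{-v_p(x)} = 11^{4} = 14641.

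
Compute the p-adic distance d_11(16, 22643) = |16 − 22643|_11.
d_11(16, 22643) = 1/1331

Step 1 — x − y = 16 − 22643 = -22627. Step 2 — v_11(-22627) = 3 (factor: -22627 = −(11^3 · 17); the sign does not affect v_p). Step 3 — |x − y|_11 = 11^{-3} = 1/1331.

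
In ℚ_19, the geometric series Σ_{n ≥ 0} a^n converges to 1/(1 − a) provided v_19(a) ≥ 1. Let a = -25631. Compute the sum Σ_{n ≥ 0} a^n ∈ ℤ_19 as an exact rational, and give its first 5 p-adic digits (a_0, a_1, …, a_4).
Σ a^n = 1/(1 − a) = 1/25632;  first 5 digits = (1, 0, 5, 15, 5)

v_19(a) = 2 ≥ 1, so the series converges in ℤ_19 to 1/(1 − a) = 1/(1 − (-25631)) = 1/25632. Expand this rational in ℤ_19: compute digits iteratively via d_i = x_i mod 19, x_{i+1} = (x_i − d_i)/19. The first 5 digits are (1, 0, 5, 15, 5).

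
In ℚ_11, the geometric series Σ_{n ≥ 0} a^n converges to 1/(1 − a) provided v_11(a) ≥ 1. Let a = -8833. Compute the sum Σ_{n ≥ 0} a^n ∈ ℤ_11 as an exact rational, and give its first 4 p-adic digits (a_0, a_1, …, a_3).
Σ a^n = 1/(1 − a) = 1/8834;  first 4 digits = (1, 0, 4, 4)

v_11(a) = 2 ≥ 1, so the series converges in ℤ_11 to 1/(1 − a) = 1/(1 − (-8833)) = 1/8834. Expand this rational in ℤ_11: compute digits iteratively via d_i = x_i mod 11, x_{i+1} = (x_i − d_i)/11. The first 4 digits are (1, 0, 4, 4).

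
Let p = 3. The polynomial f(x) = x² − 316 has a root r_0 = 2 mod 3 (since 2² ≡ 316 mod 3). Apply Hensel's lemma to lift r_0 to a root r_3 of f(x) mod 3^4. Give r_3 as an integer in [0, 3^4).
r_3 = 44 (mod 81)

Hensel's recurrence: r_{i+1} = r_i − f(r_i)·(f′(r_i))^{-1} mod 3^{i+2}, with f′(x) = 2x. Iterate:
  r_0 = 2 (mod 3)
  r_1 = 8 (mod 9)
  r_2 = 17 (mod 27)
  r_3 = 44 (mod 81)
Final: r_3 = 44, and one checks f(r_3) ≡ 0 mod 3^4.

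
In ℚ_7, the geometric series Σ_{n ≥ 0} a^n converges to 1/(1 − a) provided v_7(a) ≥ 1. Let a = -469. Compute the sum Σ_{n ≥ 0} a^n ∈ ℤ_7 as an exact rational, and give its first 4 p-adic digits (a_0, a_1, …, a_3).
Σ a^n = 1/(1 − a) = 1/470;  first 4 digits = (1, 3, 6, 1)

v_7(a) = 1 ≥ 1, so the series converges in ℤ_7 to 1/(1 − a) = 1/(1 − (-469)) = 1/470. Expand this rational in ℤ_7: compute digits iteratively via d_i = x_i mod 7, x_{i+1} = (x_i − d_i)/7. The first 4 digits are (1, 3, 6, 1).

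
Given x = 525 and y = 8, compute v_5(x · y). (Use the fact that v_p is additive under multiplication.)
v_5(4200) = 2

v_p(x) = 2 (factor: 525 = 5^2 · 21); v_p(y) = 0 (factor: 8 = 5^0 · 8). Additivity: v_p(xy) = v_p(x) + v_p(y) = 2 + 0 = 2. (Direct check: xy = 4200 = 5^2 · (168).)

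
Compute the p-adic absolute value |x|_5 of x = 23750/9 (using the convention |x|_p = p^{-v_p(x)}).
|23750/9|_5 = 1/625

Step 1 — compute v_5(x) by factoring powers of 5 out of the numerator and denominator: v_5(23750/9) = 4. Step 2 — apply |x|_p = p^{-v_p(x)} = 5^{-4} = 1/625.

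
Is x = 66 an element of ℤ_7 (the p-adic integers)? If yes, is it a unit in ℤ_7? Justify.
x ∈ ℤ_7^× (unit); v_7(x) = 0

ℤ_7 = {x ∈ ℚ_7 : v_7(x) ≥ 0} and ℤ_7^× = {x ∈ ℤ_7 : v_7(x) = 0}. Here v_7(66) = v_7(num) − v_7(den) = 0; compare against these criteria.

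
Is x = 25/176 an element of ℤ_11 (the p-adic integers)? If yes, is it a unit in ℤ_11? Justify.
x ∉ ℤ_11 (v_11(x) = -1 < 0)

ℤ_11 = {x ∈ ℚ_11 : v_11(x) ≥ 0} and ℤ_11^× = {x ∈ ℤ_11 : v_11(x) = 0}. Here v_11(25/176) = v_11(num) − v_11(den) = -1; compare against these criteria.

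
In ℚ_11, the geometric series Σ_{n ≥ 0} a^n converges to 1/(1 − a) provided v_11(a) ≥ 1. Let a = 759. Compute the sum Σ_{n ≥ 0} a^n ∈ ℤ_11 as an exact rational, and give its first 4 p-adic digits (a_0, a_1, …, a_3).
Σ a^n = 1/(1 − a) = -1/758;  first 4 digits = (1, 3, 4, 9)

v_11(a) = 1 ≥ 1, so the series converges in ℤ_11 to 1/(1 − a) = 1/(1 − 759) = -1/758. Expand this rational in ℤ_11: compute digits iteratively via d_i = x_i mod 11, x_{i+1} = (x_i − d_i)/11. The first 4 digits are (1, 3, 4, 9).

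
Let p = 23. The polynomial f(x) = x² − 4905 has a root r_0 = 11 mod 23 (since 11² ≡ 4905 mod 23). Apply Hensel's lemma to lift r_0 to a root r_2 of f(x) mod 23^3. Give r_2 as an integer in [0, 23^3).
r_2 = 7394 (mod 12167)

Hensel's recurrence: r_{i+1} = r_i − f(r_i)·(f′(r_i))^{-1} mod 23^{i+2}, with f′(x) = 2x. Iterate:
  r_0 = 11 (mod 23)
  r_1 = 517 (mod 529)
  r_2 = 7394 (mod 12167)
Final: r_2 = 7394, and one checks f(r_2) ≡ 0 mod 23^3.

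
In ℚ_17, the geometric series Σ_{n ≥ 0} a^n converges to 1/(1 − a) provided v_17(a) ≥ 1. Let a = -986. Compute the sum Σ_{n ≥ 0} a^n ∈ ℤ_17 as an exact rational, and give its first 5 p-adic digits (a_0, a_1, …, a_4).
Σ a^n = 1/(1 − a) = 1/987;  first 5 digits = (1, 10, 11, 7, 13)

v_17(a) = 1 ≥ 1, so the series converges in ℤ_17 to 1/(1 − a) = 1/(1 − (-986)) = 1/987. Expand this rational in ℤ_17: compute digits iteratively via d_i = x_i mod 17, x_{i+1} = (x_i − d_i)/17. The first 5 digits are (1, 10, 11, 7, 13).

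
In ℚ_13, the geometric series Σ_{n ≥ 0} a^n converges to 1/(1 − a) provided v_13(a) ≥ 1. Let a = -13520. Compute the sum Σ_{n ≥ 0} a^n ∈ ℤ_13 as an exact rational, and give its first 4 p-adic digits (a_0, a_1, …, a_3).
Σ a^n = 1/(1 − a) = 1/13521;  first 4 digits = (1, 0, 11, 6)

v_13(a) = 2 ≥ 1, so the series converges in ℤ_13 to 1/(1 − a) = 1/(1 − (-13520)) = 1/13521. Expand this rational in ℤ_13: compute digits iteratively via d_i = x_i mod 13, x_{i+1} = (x_i − d_i)/13. The first 4 digits are (1, 0, 11, 6).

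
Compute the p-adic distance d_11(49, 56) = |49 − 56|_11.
d_11(49, 56) = 1

Step 1 — x − y = 49 − 56 = -7. Step 2 — v_11(-7) = 0 (factor: -7 = −(11^0 · 7); the sign does not affect v_p). Step 3 — |x − y|_11 = 11^{0} = 1.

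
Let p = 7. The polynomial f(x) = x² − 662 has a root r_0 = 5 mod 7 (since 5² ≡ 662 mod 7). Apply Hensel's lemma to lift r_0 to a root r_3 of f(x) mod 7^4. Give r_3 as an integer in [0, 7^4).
r_3 = 789 (mod 2401)

Hensel's recurrence: r_{i+1} = r_i − f(r_i)·(f′(r_i))^{-1} mod 7^{i+2}, with f′(x) = 2x. Iterate:
  r_0 = 5 (mod 7)
  r_1 = 5 (mod 49)
  r_2 = 103 (mod 343)
  r_3 = 789 (mod 2401)
Final: r_3 = 789, and one checks f(r_3) ≡ 0 mod 7^4.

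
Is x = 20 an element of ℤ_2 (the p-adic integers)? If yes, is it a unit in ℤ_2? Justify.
x ∈ ℤ_2 but not a unit; v_2(x) = 2 > 0

ℤ_2 = {x ∈ ℚ_2 : v_2(x) ≥ 0} and ℤ_2^× = {x ∈ ℤ_2 : v_2(x) = 0}. Here v_2(20) = v_2(num) − v_2(den) = 2; compare against these criteria.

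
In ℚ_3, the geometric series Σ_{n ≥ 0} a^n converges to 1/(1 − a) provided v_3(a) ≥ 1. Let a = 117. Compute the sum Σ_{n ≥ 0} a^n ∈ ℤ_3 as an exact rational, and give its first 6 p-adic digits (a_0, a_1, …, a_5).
Σ a^n = 1/(1 − a) = -1/116;  first 6 digits = (1, 0, 1, 1, 2, 2)

v_3(a) = 2 ≥ 1, so the series converges in ℤ_3 to 1/(1 − a) = 1/(1 − 117) = -1/116. Expand this rational in ℤ_3: compute digits iteratively via d_i = x_i mod 3, x_{i+1} = (x_i − d_i)/3. The first 6 digits are (1, 0, 1, 1, 2, 2).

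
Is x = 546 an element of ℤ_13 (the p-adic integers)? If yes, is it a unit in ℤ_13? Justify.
x ∈ ℤ_13 but not a unit; v_13(x) = 1 > 0

ℤ_13 = {x ∈ ℚ_13 : v_13(x) ≥ 0} and ℤ_13^× = {x ∈ ℤ_13 : v_13(x) = 0}. Here v_13(546) = v_13(num) − v_13(den) = 1; compare against these criteria.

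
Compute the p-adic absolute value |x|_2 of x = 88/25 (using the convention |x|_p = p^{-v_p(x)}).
|88/25|_2 = 1/8

Step 1 — compute v_2(x) by factoring powers of 2 out of the numerator and denominator: v_2(88/25) = 3. Step 2 — apply |x|_p = p^{-v_p(x)} = 2^{-3} = 1/8.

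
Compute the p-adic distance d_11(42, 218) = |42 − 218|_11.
d_11(42, 218) = 1/11

Step 1 — x − y = 42 − 218 = -176. Step 2 — v_11(-176) = 1 (factor: -176 = −(11^1 · 16); the sign does not affect v_p). Step 3 — |x − y|_11 = 11^{-1} = 1/11.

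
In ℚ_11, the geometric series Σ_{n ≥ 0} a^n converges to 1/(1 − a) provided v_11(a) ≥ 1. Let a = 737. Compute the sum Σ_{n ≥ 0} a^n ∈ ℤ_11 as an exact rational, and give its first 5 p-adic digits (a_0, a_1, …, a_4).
Σ a^n = 1/(1 − a) = -1/736;  first 5 digits = (1, 1, 7, 2, 1)

v_11(a) = 1 ≥ 1, so the series converges in ℤ_11 to 1/(1 − a) = 1/(1 − 737) = -1/736. Expand this rational in ℤ_11: compute digits iteratively via d_i = x_i mod 11, x_{i+1} = (x_i − d_i)/11. The first 5 digits are (1, 1, 7, 2, 1).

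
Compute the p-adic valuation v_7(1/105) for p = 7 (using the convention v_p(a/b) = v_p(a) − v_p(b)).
v_7(1/105) = -1

Factor powers of 7 from the numerator and denominator of the reduced fraction: 1 = 7^0 · 1 and 105 = 7^1 · 15. Apply v_p(a/b) = v_p(a) − v_p(b): v_7(1/105) = 0 − 1 = -1.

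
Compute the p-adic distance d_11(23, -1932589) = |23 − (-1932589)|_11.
d_11(23, -1932589) = 1/161051

Step 1 — x − y = 23 − (-1932589) = 1932612. Step 2 — v_11(1932612) = 5 (factor: 1932612 = (11^5 · 12); the sign does not affect v_p). Step 3 — |x − y|_11 = 11^{-5} = 1/161051.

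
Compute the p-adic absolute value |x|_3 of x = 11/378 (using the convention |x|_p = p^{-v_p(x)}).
|11/378|_3 = 27

Step 1 — compute v_3(x) by factoring powers of 3 out of the numerator and denominator: v_3(11/378) = -3. Step 2 — apply |x|_p = p^{-v_p(x)} = 3^{3} = 27.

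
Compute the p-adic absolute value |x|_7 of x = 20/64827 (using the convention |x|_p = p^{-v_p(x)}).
|20/64827|_7 = 2401

Step 1 — compute v_7(x) by factoring powers of 7 out of the numerator and denominator: v_7(20/64827) = -4. Step 2 — apply |x|_p = p^{-v_p(x)} = 7^{4} = 2401.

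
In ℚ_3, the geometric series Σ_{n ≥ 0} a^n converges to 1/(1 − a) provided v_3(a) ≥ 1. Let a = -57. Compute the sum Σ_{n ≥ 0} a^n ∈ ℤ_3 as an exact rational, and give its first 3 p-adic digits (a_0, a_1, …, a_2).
Σ a^n = 1/(1 − a) = 1/58;  first 3 digits = (1, 2, 0)

v_3(a) = 1 ≥ 1, so the series converges in ℤ_3 to 1/(1 − a) = 1/(1 − (-57)) = 1/58. Expand this rational in ℤ_3: compute digits iteratively via d_i = x_i mod 3, x_{i+1} = (x_i − d_i)/3. The first 3 digits are (1, 2, 0).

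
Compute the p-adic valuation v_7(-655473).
v_7(-655473) = 5

v_7(n) is the largest exponent k such that 7^k divides n. Factor out: -655473 = -7^5 · 39. (Sign doesn't affect v_p.) So v_7(-655473) = 5.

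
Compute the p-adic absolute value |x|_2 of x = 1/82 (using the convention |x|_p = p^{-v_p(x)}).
|1/82|_2 = 2

Step 1 — compute v_2(x) by factoring powers of 2 out of the numerator and denominator: v_2(1/82) = -1. Step 2 — apply |x|_p = p^{-v_p(x)} = 2^{1} = 2.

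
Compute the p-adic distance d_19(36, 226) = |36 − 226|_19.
d_19(36, 226) = 1/19

Step 1 — x − y = 36 − 226 = -190. Step 2 — v_19(-190) = 1 (factor: -190 = −(19^1 · 10); the sign does not affect v_p). Step 3 — |x − y|_19 = 19^{-1} = 1/19.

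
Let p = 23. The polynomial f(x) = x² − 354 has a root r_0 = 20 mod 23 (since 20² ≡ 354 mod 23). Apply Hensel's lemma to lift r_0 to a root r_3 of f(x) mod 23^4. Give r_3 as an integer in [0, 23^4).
r_3 = 201753 (mod 279841)

Hensel's recurrence: r_{i+1} = r_i − f(r_i)·(f′(r_i))^{-1} mod 23^{i+2}, with f′(x) = 2x. Iterate:
  r_0 = 20 (mod 23)
  r_1 = 204 (mod 529)
  r_2 = 7081 (mod 12167)
  r_3 = 201753 (mod 279841)
Final: r_3 = 201753, and one checks f(r_3) ≡ 0 mod 23^4.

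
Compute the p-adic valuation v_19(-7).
v_19(-7) = 0

v_19(n) is the largest exponent k such that 19^k divides n. Factor out: -7 = -19^0 · 7. (Sign doesn't affect v_p.) So v_19(-7) = 0.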